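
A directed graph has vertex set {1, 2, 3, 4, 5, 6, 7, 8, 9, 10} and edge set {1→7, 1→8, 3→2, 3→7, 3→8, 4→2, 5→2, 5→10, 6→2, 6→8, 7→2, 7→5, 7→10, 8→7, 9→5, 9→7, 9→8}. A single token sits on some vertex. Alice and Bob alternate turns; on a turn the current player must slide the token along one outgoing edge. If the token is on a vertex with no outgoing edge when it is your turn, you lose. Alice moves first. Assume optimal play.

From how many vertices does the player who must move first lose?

3

Positions with no move are L. A position that does have a move is losing for the player to move precisely when every available move leads to a winning position for the opponent. Fill in the labels:
Every edge goes from a vertex to one that appears earlier in the order 10, 2, 5, 7, 8, 3, 6, 1, 9, 4, so processing vertices in that order labels each vertex after all of its successors.
10: no outgoing edge → L
2: no outgoing edge → L
5: can move to 2, which is L ⇒ W
7: can move to 2, which is L ⇒ W
8: the only move is to 7(W), a W ⇒ L
3: can move to 8, which is L ⇒ W
6: can move to 8, which is L ⇒ W
1: can move to 8, which is L ⇒ W
9: can move to 8, which is L ⇒ W
4: can move to 2, which is L ⇒ W
The L vertices are 2, 8, 10; that is 3 in all.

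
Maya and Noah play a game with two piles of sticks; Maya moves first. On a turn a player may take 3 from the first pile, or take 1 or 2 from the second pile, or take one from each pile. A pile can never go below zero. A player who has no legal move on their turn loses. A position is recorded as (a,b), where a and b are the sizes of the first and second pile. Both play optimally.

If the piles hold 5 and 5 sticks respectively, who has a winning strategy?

Work bottom-up. With no move the player to move loses. Otherwise the position is W if at least one move leads to an L position for the opponent, and L if every move leads to a W.
No move ever increases a pile, so every position that can arise here has a ≤ 5 and b ≤ 5; it is enough to label the cells with 0 ≤ a ≤ 5 and 0 ≤ b ≤ 5.
Every move lowers a or b (never raises either), so fill the grid row by row in increasing a, and left to right within a row: each cell's successors are then already labelled.
      b=0  b=1  b=2  b=3  b=4  b=5
a=0:    L    W    W    L    W    W
a=1:    L    W    W    L    W    W
a=2:    L    W    W    L    W    W
a=3:    W    W    L    W    W    L
a=4:    W    L    W    W    L    W
a=5:    W    L    W    W    L    W
Cells with no legal move (terminal, hence L): (0,0), (1,0), (2,0).
The remaining L cells, each justified by listing all of its moves:
(0,3): →(0,2)(W), (0,1)(W) — all W, so L
(1,3): →(1,2)(W), (1,1)(W), (0,2)(W) — all W, so L
(2,3): →(2,2)(W), (2,1)(W), (1,2)(W) — all W, so L
(3,2): →(0,2)(W), (3,1)(W), (3,0)(W), (2,1)(W) — all W, so L
(3,5): →(0,5)(W), (3,4)(W), (3,3)(W), (2,4)(W) — all W, so L
(4,1): →(1,1)(W), (4,0)(W), (3,0)(W) — all W, so L
(4,4): →(1,4)(W), (4,3)(W), (4,2)(W), (3,3)(W) — all W, so L
(5,1): →(2,1)(W), (5,0)(W), (4,0)(W) — all W, so L
(5,4): →(2,4)(W), (5,3)(W), (5,2)(W), (4,3)(W) — all W, so L
Every other cell has at least one move into one of the L cells above, so it is W.
The starting position (5,5) is W: Maya should move to (5,4), handing over an L position.

Maya wins.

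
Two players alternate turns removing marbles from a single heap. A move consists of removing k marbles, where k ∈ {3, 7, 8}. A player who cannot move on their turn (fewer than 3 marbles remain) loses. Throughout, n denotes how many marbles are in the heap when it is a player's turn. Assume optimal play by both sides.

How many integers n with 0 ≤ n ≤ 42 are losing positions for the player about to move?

18

Work bottom-up. With no move the player to move loses. Otherwise the position is W if at least one move leads to an L position for the opponent, and L if every move leads to a W.
n=0: no move → L
n=1: no move → L
n=2: no move → L
n=3: →0(L), so W
n=4: →1(L), so W
n=5: →2(L), so W
n=6: →3(W) only, which is W, so L
n=7: →0(L), so W
n=8: →1(L), so W
n=9: →6(L), so W
n=10: →2(L), so W
n=11: →8(W), 4(W), 3(W) — all W, so L
n=12: →9(W), 5(W), 4(W) — all W, so L
n=13: →6(L), so W
n=14: →11(L), so W
n=15: →12(L), so W
n=16: →13(W), 9(W), 8(W) — all W, so L
n=17: →14(W), 10(W), 9(W) — all W, so L
n=18: →11(L), so W
n=19: →16(L), so W
n=20: →17(L), so W
n=21: →18(W), 14(W), 13(W) — all W, so L
n=22: →19(W), 15(W), 14(W) — all W, so L
n=23: →16(L), so W
n=24: →21(L), so W
n=25: →22(L), so W
n=26: →23(W), 19(W), 18(W) — all W, so L
n=27: →24(W), 20(W), 19(W) — all W, so L
n=28: →21(L), so W
n=29: →26(L), so W
n=30: →27(L), so W
n=31: →28(W), 24(W), 23(W) — all W, so L
n=32: →29(W), 25(W), 24(W) — all W, so L
n=33: →26(L), so W
n=34: →31(L), so W
n=35: →32(L), so W
n=36: →33(W), 29(W), 28(W) — all W, so L
n=37: →34(W), 30(W), 29(W) — all W, so L
n=38: →31(L), so W
n=39: →36(L), so W
n=40: →37(L), so W
n=41: →38(W), 34(W), 33(W) — all W, so L
n=42: →39(W), 35(W), 34(W) — all W, so L
L entries with 0 ≤ n ≤ 42: n = 0, 1, 2, 6, 11, 12, 16, 17, 21, 22, 26, 27, 31, 32, 36, 37, 41, 42; that makes 18.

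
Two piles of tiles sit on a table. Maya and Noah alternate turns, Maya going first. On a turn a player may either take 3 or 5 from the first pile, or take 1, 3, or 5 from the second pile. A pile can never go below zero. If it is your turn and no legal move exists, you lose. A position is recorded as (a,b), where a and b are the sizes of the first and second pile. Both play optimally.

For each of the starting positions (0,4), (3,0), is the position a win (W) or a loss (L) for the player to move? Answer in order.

(0,4): L, (3,0): W

Use the standard recursion: the mover loses at a terminal position; elsewhere, the mover wins exactly when some move hands the opponent an L position.
No move ever increases a pile, so every position that can arise here has a ≤ 3 and b ≤ 4; it is enough to label the cells with 0 ≤ a ≤ 3 and 0 ≤ b ≤ 4.
Every move lowers a or b (never raises either), so fill the grid row by row in increasing a, and left to right within a row: each cell's successors are then already labelled.
      b=0  b=1  b=2  b=3  b=4
a=0:    L    W    L    W    L
a=1:    L    W    L    W    L
a=2:    L    W    L    W    L
a=3:    W    L    W    L    W
Cells with no legal move (terminal, hence L): (0,0), (1,0), (2,0).
The remaining L cells, each justified by listing all of its moves:
(0,2): →(0,1)(W) only, which is W, so L
(0,4): →(0,3)(W), (0,1)(W) — all W, so L
(1,2): →(1,1)(W) only, which is W, so L
(1,4): →(1,3)(W), (1,1)(W) — all W, so L
(2,2): →(2,1)(W) only, which is W, so L
(2,4): →(2,3)(W), (2,1)(W) — all W, so L
(3,1): →(0,1)(W), (3,0)(W) — all W, so L
(3,3): →(0,3)(W), (3,2)(W), (3,0)(W) — all W, so L
Every other cell has at least one move into one of the L cells above, so it is W.
(0,4): one of the L cells justified above, so L
(3,0): the move to (0,0) reaches an L cell, so W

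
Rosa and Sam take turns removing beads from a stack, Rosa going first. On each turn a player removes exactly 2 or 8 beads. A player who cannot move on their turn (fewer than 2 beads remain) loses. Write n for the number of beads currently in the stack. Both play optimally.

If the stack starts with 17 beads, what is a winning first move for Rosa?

Label each position W (a win for the player to move) or L (a loss). A position with no legal move is L; any other position is W exactly when some move reaches an L, and L when every move reaches a W.
n=0: no move → L
n=1: no move → L
n=2: →0(L), so W
n=3: →1(L), so W
n=4: →2(W) only, which is W, so L
n=5: →3(W) only, which is W, so L
n=6: →4(L), so W
n=7: →5(L), so W
n=8: →0(L), so W
n=9: →1(L), so W
n=10: →8(W), 2(W) — all W, so L
n=11: →9(W), 3(W) — all W, so L
n=12: →10(L), so W
n=13: →11(L), so W
n=14: →12(W), 6(W) — all W, so L
n=15: →13(W), 7(W) — all W, so L
n=16: →14(L), so W
n=17: →15(L), so W
From 17, the L positions reachable in one move are: 15.

Remove 2, leaving 15.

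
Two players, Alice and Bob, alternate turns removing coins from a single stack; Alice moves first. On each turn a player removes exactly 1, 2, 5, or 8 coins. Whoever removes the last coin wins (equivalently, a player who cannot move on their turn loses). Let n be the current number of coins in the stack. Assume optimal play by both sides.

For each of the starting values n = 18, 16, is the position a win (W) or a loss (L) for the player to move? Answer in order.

Classify positions by backward induction: terminal positions (no move available) are L. From any other position, the mover wins iff some move reaches an L.
n=0: no move → L
n=1: W (go to 0, an L position)
n=2: W (go to 0, an L position)
n=3: L (options 2(W), 1(W) are all W)
n=4: W (go to 3, an L position)
n=5: W (go to 3, an L position)
n=6: L (options 5(W), 4(W), 1(W) are all W)
n=7: W (go to 6, an L position)
n=8: W (go to 6, an L position)
n=9: L (options 8(W), 7(W), 4(W), 1(W) are all W)
n=10: W (go to 9, an L position)
n=11: W (go to 9, an L position)
n=12: L (options 11(W), 10(W), 7(W), 4(W) are all W)
n=13: W (go to 12, an L position)
n=14: W (go to 12, an L position)
n=15: L (options 14(W), 13(W), 10(W), 7(W) are all W)
n=16: W (go to 15, an L position)
n=17: W (go to 15, an L position)
n=18: L (options 17(W), 16(W), 13(W), 10(W) are all W)

18: L, 16: W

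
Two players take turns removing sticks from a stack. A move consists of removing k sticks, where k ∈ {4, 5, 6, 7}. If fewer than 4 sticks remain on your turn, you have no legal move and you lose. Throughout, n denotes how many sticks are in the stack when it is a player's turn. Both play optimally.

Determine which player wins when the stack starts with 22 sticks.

The second player wins.

Compute win/loss labels from the base case upward. A position with no move is L. Any other position is W if it can reach an L in one move, else L.
n=0: no move → L
n=1: no move → L
n=2: no move → L
n=3: no move → L
n=4: →0(L), so W
n=5: →1(L), so W
n=6: →2(L), so W
n=7: →3(L), so W
n=8: →3(L), so W
n=9: →3(L), so W
n=10: →3(L), so W
n=11: →7(W), 6(W), 5(W), 4(W) — all W, so L
n=12: →8(W), 7(W), 6(W), 5(W) — all W, so L
n=13: →9(W), 8(W), 7(W), 6(W) — all W, so L
n=14: →10(W), 9(W), 8(W), 7(W) — all W, so L
n=15: →11(L), so W
n=16: →12(L), so W
n=17: →13(L), so W
n=18: →14(L), so W
n=19: →14(L), so W
n=20: →14(L), so W
n=21: →14(L), so W
n=22: →18(W), 17(W), 16(W), 15(W) — all W, so L
Every move from 22 reaches a W position, so the mover loses.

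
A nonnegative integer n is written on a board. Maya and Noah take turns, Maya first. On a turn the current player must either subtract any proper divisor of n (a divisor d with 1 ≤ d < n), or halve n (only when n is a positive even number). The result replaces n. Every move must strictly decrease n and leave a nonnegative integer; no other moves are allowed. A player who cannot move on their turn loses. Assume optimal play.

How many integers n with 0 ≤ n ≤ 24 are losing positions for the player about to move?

Build the W/L table. Terminal = L. A non-terminal position is W if it has a move to some L; otherwise it is L.
n=0: no move → L
n=1: no move → L
n=2: can move to 1, which is L ⇒ W
n=3: the only move is to 2(W), a W ⇒ L
n=4: can move to 3, which is L ⇒ W
n=5: the only move is to 4(W), a W ⇒ L
n=6: can move to 3, which is L ⇒ W
n=7: the only move is to 6(W), a W ⇒ L
n=8: can move to 7, which is L ⇒ W
n=9: moves to 6(W), 8(W); every one is W ⇒ L
n=10: can move to 5, which is L ⇒ W
n=11: the only move is to 10(W), a W ⇒ L
n=12: can move to 9, which is L ⇒ W
n=13: the only move is to 12(W), a W ⇒ L
n=14: can move to 7, which is L ⇒ W
n=15: moves to 10(W), 12(W), 14(W); every one is W ⇒ L
n=16: can move to 15, which is L ⇒ W
n=17: the only move is to 16(W), a W ⇒ L
n=18: can move to 9, which is L ⇒ W
n=19: the only move is to 18(W), a W ⇒ L
n=20: can move to 15, which is L ⇒ W
n=21: moves to 14(W), 18(W), 20(W); every one is W ⇒ L
n=22: can move to 11, which is L ⇒ W
n=23: the only move is to 22(W), a W ⇒ L
n=24: can move to 21, which is L ⇒ W
L entries with 0 ≤ n ≤ 24: n = 0, 1, 3, 5, 7, 9, 11, 13, 15, 17, 19, 21, 23; that makes 13.

13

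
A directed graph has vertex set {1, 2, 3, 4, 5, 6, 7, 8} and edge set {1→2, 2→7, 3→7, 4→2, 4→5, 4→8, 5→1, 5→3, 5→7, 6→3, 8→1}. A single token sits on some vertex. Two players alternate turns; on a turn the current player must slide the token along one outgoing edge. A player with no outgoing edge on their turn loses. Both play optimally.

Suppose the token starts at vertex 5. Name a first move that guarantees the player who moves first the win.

Move to 1.

Positions with no move are L. A position that does have a move is losing for the player to move precisely when every available move leads to a winning position for the opponent. Fill in the labels:
Every edge goes from a vertex to one that appears earlier in the order 7, 2, 1, 3, 5, 8, 6, 4, so processing vertices in that order labels each vertex after all of its successors.
7: no outgoing edge → L
2: W (go to 7, an L position)
1: L (sole option 2(W) is W)
3: W (go to 7, an L position)
5: W (go to 1, an L position)
8: W (go to 1, an L position)
6: L (sole option 3(W) is W)
4: L (options 8(W), 5(W), 2(W) are all W)
From 5, the L positions reachable in one move are: 1, 7. Any move reaching one of these is winning.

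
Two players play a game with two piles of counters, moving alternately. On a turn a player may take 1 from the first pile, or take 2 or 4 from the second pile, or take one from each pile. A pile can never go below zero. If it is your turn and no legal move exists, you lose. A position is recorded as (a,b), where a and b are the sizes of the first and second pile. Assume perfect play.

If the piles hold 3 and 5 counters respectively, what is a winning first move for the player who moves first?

Use the standard recursion: the mover loses at a terminal position; elsewhere, the mover wins exactly when some move hands the opponent an L position.
No move ever increases a pile, so every position that can arise here has a ≤ 3 and b ≤ 5; it is enough to label the cells with 0 ≤ a ≤ 3 and 0 ≤ b ≤ 5.
Every move lowers a or b (never raises either), so fill the grid row by row in increasing a, and left to right within a row: each cell's successors are then already labelled.
      b=0  b=1  b=2  b=3  b=4  b=5
a=0:    L    L    W    W    W    W
a=1:    W    W    W    L    L    W
a=2:    L    L    W    W    W    W
a=3:    W    W    W    L    L    W
Cells with no legal move (terminal, hence L): (0,0), (0,1).
The remaining L cells, each justified by listing all of its moves:
(1,3): only reaches (0,3)(W), (1,1)(W), (0,2)(W), all W → L
(1,4): only reaches (0,4)(W), (1,2)(W), (1,0)(W), (0,3)(W), all W → L
(2,0): only reaches (1,0)(W), which is W → L
(2,1): only reaches (1,1)(W), (1,0)(W), all W → L
(3,3): only reaches (2,3)(W), (3,1)(W), (2,2)(W), all W → L
(3,4): only reaches (2,4)(W), (3,2)(W), (3,0)(W), (2,3)(W), all W → L
Every other cell has at least one move into one of the L cells above, so it is W.
From (3,5), the L positions reachable in one move are: (3,3).

Move to (3,3).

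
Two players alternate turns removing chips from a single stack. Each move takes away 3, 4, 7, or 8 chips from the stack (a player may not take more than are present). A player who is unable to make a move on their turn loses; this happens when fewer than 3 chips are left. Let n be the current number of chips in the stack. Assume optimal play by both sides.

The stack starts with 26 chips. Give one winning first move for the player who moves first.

Compute win/loss labels from the base case upward. A position with no move is L. Any other position is W if it can reach an L in one move, else L.
n=0: no move → L
n=1: no move → L
n=2: no move → L
n=3: reaches L-position 0 → W
n=4: reaches L-position 1 → W
n=5: reaches L-position 2 → W
n=6: reaches L-position 2 → W
n=7: reaches L-position 0 → W
n=8: reaches L-position 1 → W
n=9: reaches L-position 2 → W
n=10: reaches L-position 2 → W
n=11: only reaches 8(W), 7(W), 4(W), 3(W), all W → L
n=12: only reaches 9(W), 8(W), 5(W), 4(W), all W → L
n=13: only reaches 10(W), 9(W), 6(W), 5(W), all W → L
n=14: reaches L-position 11 → W
n=15: reaches L-position 12 → W
n=16: reaches L-position 13 → W
n=17: reaches L-position 13 → W
n=18: reaches L-position 11 → W
n=19: reaches L-position 12 → W
n=20: reaches L-position 13 → W
n=21: reaches L-position 13 → W
n=22: only reaches 19(W), 18(W), 15(W), 14(W), all W → L
n=23: only reaches 20(W), 19(W), 16(W), 15(W), all W → L
n=24: only reaches 21(W), 20(W), 17(W), 16(W), all W → L
n=25: reaches L-position 22 → W
n=26: reaches L-position 23 → W
From 26, the L positions reachable in one move are: 23, 22. Any move reaching one of these is winning.

Remove 3, leaving 23.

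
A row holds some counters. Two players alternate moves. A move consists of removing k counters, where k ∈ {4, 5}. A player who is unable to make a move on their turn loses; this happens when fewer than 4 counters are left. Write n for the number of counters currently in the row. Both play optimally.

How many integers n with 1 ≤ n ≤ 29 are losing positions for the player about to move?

14

Use the standard recursion: the mover loses at a terminal position; elsewhere, the mover wins exactly when some move hands the opponent an L position.
n=0: no move → L
n=1: no move → L
n=2: no move → L
n=3: no move → L
n=4: →0(L), so W
n=5: →1(L), so W
n=6: →2(L), so W
n=7: →3(L), so W
n=8: →3(L), so W
n=9: →5(W), 4(W) — all W, so L
n=10: →6(W), 5(W) — all W, so L
n=11: →7(W), 6(W) — all W, so L
n=12: →8(W), 7(W) — all W, so L
n=13: →9(L), so W
n=14: →10(L), so W
n=15: →11(L), so W
n=16: →12(L), so W
n=17: →12(L), so W
n=18: →14(W), 13(W) — all W, so L
n=19: →15(W), 14(W) — all W, so L
n=20: →16(W), 15(W) — all W, so L
n=21: →17(W), 16(W) — all W, so L
n=22: →18(L), so W
n=23: →19(L), so W
n=24: →20(L), so W
n=25: →21(L), so W
n=26: →21(L), so W
n=27: →23(W), 22(W) — all W, so L
n=28: →24(W), 23(W) — all W, so L
n=29: →25(W), 24(W) — all W, so L
L entries with 1 ≤ n ≤ 29 (n=0 is outside the asked range and is not counted): n = 1, 2, 3, 9, 10, 11, 12, 18, 19, 20, 21, 27, 28, 29; that makes 14.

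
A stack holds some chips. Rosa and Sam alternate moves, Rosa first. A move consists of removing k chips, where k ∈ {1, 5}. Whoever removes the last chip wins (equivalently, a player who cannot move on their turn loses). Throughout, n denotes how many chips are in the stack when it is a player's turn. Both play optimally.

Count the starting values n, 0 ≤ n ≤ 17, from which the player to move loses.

Build the W/L table. Terminal = L. A non-terminal position is W if it has a move to some L; otherwise it is L.
n=0: no move → L
n=1: W (go to 0, an L position)
n=2: L (sole option 1(W) is W)
n=3: W (go to 2, an L position)
n=4: L (sole option 3(W) is W)
n=5: W (go to 4, an L position)
n=6: L (options 5(W), 1(W) are all W)
n=7: W (go to 6, an L position)
n=8: L (options 7(W), 3(W) are all W)
n=9: W (go to 8, an L position)
n=10: L (options 9(W), 5(W) are all W)
n=11: W (go to 10, an L position)
n=12: L (options 11(W), 7(W) are all W)
n=13: W (go to 12, an L position)
n=14: L (options 13(W), 9(W) are all W)
n=15: W (go to 14, an L position)
n=16: L (options 15(W), 11(W) are all W)
n=17: W (go to 16, an L position)
L entries with 0 ≤ n ≤ 17: n = 0, 2, 4, 6, 8, 10, 12, 14, 16; that makes 9.

9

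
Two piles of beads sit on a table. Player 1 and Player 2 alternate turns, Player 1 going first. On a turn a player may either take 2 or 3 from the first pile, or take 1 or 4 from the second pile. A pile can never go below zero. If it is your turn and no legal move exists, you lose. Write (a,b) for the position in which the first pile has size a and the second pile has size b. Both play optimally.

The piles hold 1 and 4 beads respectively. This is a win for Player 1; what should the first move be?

Build the W/L table. Terminal = L. A non-terminal position is W if it has a move to some L; otherwise it is L.
No move ever increases a pile, so every position that can arise here has a ≤ 1 and b ≤ 4; it is enough to label the cells with 0 ≤ a ≤ 1 and 0 ≤ b ≤ 4.
Every move lowers a or b (never raises either), so fill the grid row by row in increasing a, and left to right within a row: each cell's successors are then already labelled.
      b=0  b=1  b=2  b=3  b=4
a=0:    L    W    L    W    W
a=1:    L    W    L    W    W
Cells with no legal move (terminal, hence L): (0,0), (1,0).
The remaining L cells, each justified by listing all of its moves:
(0,2): the only move is to (0,1)(W), a W ⇒ L
(1,2): the only move is to (1,1)(W), a W ⇒ L
Every other cell has at least one move into one of the L cells above, so it is W.
From (1,4), the L positions reachable in one move are: (1,0).

Move to (1,0).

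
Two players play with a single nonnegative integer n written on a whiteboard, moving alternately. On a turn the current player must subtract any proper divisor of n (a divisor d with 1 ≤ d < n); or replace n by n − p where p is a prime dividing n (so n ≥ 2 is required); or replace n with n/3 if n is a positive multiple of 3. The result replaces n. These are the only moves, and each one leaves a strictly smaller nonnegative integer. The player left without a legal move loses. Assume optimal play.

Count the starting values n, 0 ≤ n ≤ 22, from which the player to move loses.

Work bottom-up. With no move the player to move loses. Otherwise the position is W if at least one move leads to an L position for the opponent, and L if every move leads to a W.
n=0: no move → L
n=1: no move → L
n=2: reaches L-position 0 → W
n=3: reaches L-position 0 → W
n=4: only reaches 2(W), 3(W), all W → L
n=5: reaches L-position 0 → W
n=6: reaches L-position 4 → W
n=7: reaches L-position 0 → W
n=8: reaches L-position 4 → W
n=9: only reaches 3(W), 6(W), 8(W), all W → L
n=10: reaches L-position 9 → W
n=11: reaches L-position 0 → W
n=12: reaches L-position 4 → W
n=13: reaches L-position 0 → W
n=14: only reaches 7(W), 12(W), 13(W), all W → L
n=15: reaches L-position 14 → W
n=16: reaches L-position 14 → W
n=17: reaches L-position 0 → W
n=18: reaches L-position 9 → W
n=19: reaches L-position 0 → W
n=20: only reaches 10(W), 15(W), 16(W), 18(W), 19(W), all W → L
n=21: reaches L-position 14 → W
n=22: reaches L-position 20 → W
L entries with 0 ≤ n ≤ 22: n = 0, 1, 4, 9, 14, 20; that makes 6.

6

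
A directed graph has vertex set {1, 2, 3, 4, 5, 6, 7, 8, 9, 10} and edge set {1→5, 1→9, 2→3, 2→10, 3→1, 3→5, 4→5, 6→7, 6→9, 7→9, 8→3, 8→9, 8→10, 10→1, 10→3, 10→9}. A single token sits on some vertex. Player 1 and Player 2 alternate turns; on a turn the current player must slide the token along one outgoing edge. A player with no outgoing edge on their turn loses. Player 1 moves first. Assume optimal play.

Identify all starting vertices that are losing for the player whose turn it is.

2, 5, 9

Build the W/L table. Terminal = L. A non-terminal position is W if it has a move to some L; otherwise it is L.
Every edge goes from a vertex to one that appears earlier in the order 5, 9, 1, 3, 10, 8, 7, 2, 6, 4, so processing vertices in that order labels each vertex after all of its successors.
5: no outgoing edge → L
9: no outgoing edge → L
1: reaches L-position 9 → W
3: reaches L-position 5 → W
10: reaches L-position 9 → W
8: reaches L-position 9 → W
7: reaches L-position 9 → W
2: only reaches 10(W), 3(W), all W → L
6: reaches L-position 9 → W
4: reaches L-position 5 → W
The losing starting vertices are exactly the entries labelled L in this table (3 of them).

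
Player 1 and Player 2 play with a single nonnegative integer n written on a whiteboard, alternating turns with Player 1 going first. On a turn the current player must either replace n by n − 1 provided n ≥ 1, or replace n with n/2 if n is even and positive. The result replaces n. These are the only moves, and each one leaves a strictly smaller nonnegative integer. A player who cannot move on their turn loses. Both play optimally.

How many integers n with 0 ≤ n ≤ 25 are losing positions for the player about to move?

Compute win/loss labels from the base case upward. A position with no move is L. Any other position is W if it can reach an L in one move, else L.
n=0: no move → L
n=1: W (go to 0, an L position)
n=2: L (sole option 1(W) is W)
n=3: W (go to 2, an L position)
n=4: W (go to 2, an L position)
n=5: L (sole option 4(W) is W)
n=6: W (go to 5, an L position)
n=7: L (sole option 6(W) is W)
n=8: W (go to 7, an L position)
n=9: L (sole option 8(W) is W)
n=10: W (go to 5, an L position)
n=11: L (sole option 10(W) is W)
n=12: W (go to 11, an L position)
n=13: L (sole option 12(W) is W)
n=14: W (go to 7, an L position)
n=15: L (sole option 14(W) is W)
n=16: W (go to 15, an L position)
n=17: L (sole option 16(W) is W)
n=18: W (go to 9, an L position)
n=19: L (sole option 18(W) is W)
n=20: W (go to 19, an L position)
n=21: L (sole option 20(W) is W)
n=22: W (go to 11, an L position)
n=23: L (sole option 22(W) is W)
n=24: W (go to 23, an L position)
n=25: L (sole option 24(W) is W)
L entries with 0 ≤ n ≤ 25: n = 0, 2, 5, 7, 9, 11, 13, 15, 17, 19, 21, 23, 25; that makes 13.

13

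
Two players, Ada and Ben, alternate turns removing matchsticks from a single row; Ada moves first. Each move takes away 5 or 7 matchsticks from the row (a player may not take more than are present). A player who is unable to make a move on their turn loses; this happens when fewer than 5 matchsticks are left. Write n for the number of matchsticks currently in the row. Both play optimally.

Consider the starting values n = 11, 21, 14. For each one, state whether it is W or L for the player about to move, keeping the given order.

Build the W/L table. Terminal = L. A non-terminal position is W if it has a move to some L; otherwise it is L.
n=0: no move → L
n=1: no move → L
n=2: no move → L
n=3: no move → L
n=4: no move → L
n=5: can move to 0, which is L ⇒ W
n=6: can move to 1, which is L ⇒ W
n=7: can move to 2, which is L ⇒ W
n=8: can move to 3, which is L ⇒ W
n=9: can move to 4, which is L ⇒ W
n=10: can move to 3, which is L ⇒ W
n=11: can move to 4, which is L ⇒ W
n=12: moves to 7(W), 5(W); every one is W ⇒ L
n=13: moves to 8(W), 6(W); every one is W ⇒ L
n=14: moves to 9(W), 7(W); every one is W ⇒ L
n=15: moves to 10(W), 8(W); every one is W ⇒ L
n=16: moves to 11(W), 9(W); every one is W ⇒ L
n=17: can move to 12, which is L ⇒ W
n=18: can move to 13, which is L ⇒ W
n=19: can move to 14, which is L ⇒ W
n=20: can move to 15, which is L ⇒ W
n=21: can move to 16, which is L ⇒ W

11: W, 21: W, 14: L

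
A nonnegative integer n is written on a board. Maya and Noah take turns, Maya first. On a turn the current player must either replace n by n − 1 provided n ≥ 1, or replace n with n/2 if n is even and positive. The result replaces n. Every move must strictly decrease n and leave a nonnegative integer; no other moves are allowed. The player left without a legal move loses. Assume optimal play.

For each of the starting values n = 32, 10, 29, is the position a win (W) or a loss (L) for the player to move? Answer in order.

Positions with no move are L. A position that does have a move is losing for the player to move precisely when every available move leads to a winning position for the opponent. Fill in the labels:
n=0: no move → L
n=1: can move to 0, which is L ⇒ W
n=2: the only move is to 1(W), a W ⇒ L
n=3: can move to 2, which is L ⇒ W
n=4: can move to 2, which is L ⇒ W
n=5: the only move is to 4(W), a W ⇒ L
n=6: can move to 5, which is L ⇒ W
n=7: the only move is to 6(W), a W ⇒ L
n=8: can move to 7, which is L ⇒ W
n=9: the only move is to 8(W), a W ⇒ L
n=10: can move to 5, which is L ⇒ W
n=11: the only move is to 10(W), a W ⇒ L
n=12: can move to 11, which is L ⇒ W
n=13: the only move is to 12(W), a W ⇒ L
n=14: can move to 7, which is L ⇒ W
n=15: the only move is to 14(W), a W ⇒ L
n=16: can move to 15, which is L ⇒ W
n=17: the only move is to 16(W), a W ⇒ L
n=18: can move to 9, which is L ⇒ W
n=19: the only move is to 18(W), a W ⇒ L
n=20: can move to 19, which is L ⇒ W
n=21: the only move is to 20(W), a W ⇒ L
n=22: can move to 11, which is L ⇒ W
n=23: the only move is to 22(W), a W ⇒ L
n=24: can move to 23, which is L ⇒ W
n=25: the only move is to 24(W), a W ⇒ L
n=26: can move to 13, which is L ⇒ W
n=27: the only move is to 26(W), a W ⇒ L
n=28: can move to 27, which is L ⇒ W
n=29: the only move is to 28(W), a W ⇒ L
n=30: can move to 15, which is L ⇒ W
n=31: the only move is to 30(W), a W ⇒ L
n=32: can move to 31, which is L ⇒ W

32: W, 10: W, 29: L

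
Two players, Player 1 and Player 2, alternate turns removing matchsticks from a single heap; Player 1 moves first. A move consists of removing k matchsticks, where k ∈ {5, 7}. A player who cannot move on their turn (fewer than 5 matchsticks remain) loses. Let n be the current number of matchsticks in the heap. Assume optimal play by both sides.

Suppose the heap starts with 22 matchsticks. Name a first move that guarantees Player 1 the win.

Remove 7, leaving 15.

Label each position W (a win for the player to move) or L (a loss). A position with no legal move is L; any other position is W exactly when some move reaches an L, and L when every move reaches a W.
n=0: no move → L
n=1: no move → L
n=2: no move → L
n=3: no move → L
n=4: no move → L
n=5: →0(L), so W
n=6: →1(L), so W
n=7: →2(L), so W
n=8: →3(L), so W
n=9: →4(L), so W
n=10: →3(L), so W
n=11: →4(L), so W
n=12: →7(W), 5(W) — all W, so L
n=13: →8(W), 6(W) — all W, so L
n=14: →9(W), 7(W) — all W, so L
n=15: →10(W), 8(W) — all W, so L
n=16: →11(W), 9(W) — all W, so L
n=17: →12(L), so W
n=18: →13(L), so W
n=19: →14(L), so W
n=20: →15(L), so W
n=21: →16(L), so W
n=22: →15(L), so W
From 22, the L positions reachable in one move are: 15.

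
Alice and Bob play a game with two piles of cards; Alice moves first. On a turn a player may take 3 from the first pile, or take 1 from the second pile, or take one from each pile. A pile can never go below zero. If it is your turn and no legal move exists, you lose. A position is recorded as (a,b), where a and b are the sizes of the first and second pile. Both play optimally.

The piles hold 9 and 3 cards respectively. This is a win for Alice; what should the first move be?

Move to (6,3).

Label each position W (a win for the player to move) or L (a loss). A position with no legal move is L; any other position is W exactly when some move reaches an L, and L when every move reaches a W.
No move ever increases a pile, so every position that can arise here has a ≤ 9 and b ≤ 3; it is enough to label the cells with 0 ≤ a ≤ 9 and 0 ≤ b ≤ 3.
Every move lowers a or b (never raises either), so fill the grid row by row in increasing a, and left to right within a row: each cell's successors are then already labelled.
      b=0  b=1  b=2  b=3
a=0:    L    W    L    W
a=1:    L    W    L    W
a=2:    L    W    L    W
a=3:    W    W    W    W
a=4:    W    L    W    L
a=5:    W    L    W    L
a=6:    L    W    W    L
a=7:    L    W    L    W
a=8:    L    W    L    W
a=9:    W    W    L    W
Cells with no legal move (terminal, hence L): (0,0), (1,0), (2,0).
The remaining L cells, each justified by listing all of its moves:
(0,2): the only move is to (0,1)(W), a W ⇒ L
(1,2): moves to (1,1)(W), (0,1)(W); every one is W ⇒ L
(2,2): moves to (2,1)(W), (1,1)(W); every one is W ⇒ L
(4,1): moves to (1,1)(W), (4,0)(W), (3,0)(W); every one is W ⇒ L
(4,3): moves to (1,3)(W), (4,2)(W), (3,2)(W); every one is W ⇒ L
(5,1): moves to (2,1)(W), (5,0)(W), (4,0)(W); every one is W ⇒ L
(5,3): moves to (2,3)(W), (5,2)(W), (4,2)(W); every one is W ⇒ L
(6,0): the only move is to (3,0)(W), a W ⇒ L
(6,3): moves to (3,3)(W), (6,2)(W), (5,2)(W); every one is W ⇒ L
(7,0): the only move is to (4,0)(W), a W ⇒ L
(7,2): moves to (4,2)(W), (7,1)(W), (6,1)(W); every one is W ⇒ L
(8,0): the only move is to (5,0)(W), a W ⇒ L
(8,2): moves to (5,2)(W), (8,1)(W), (7,1)(W); every one is W ⇒ L
(9,2): moves to (6,2)(W), (9,1)(W), (8,1)(W); every one is W ⇒ L
Every other cell has at least one move into one of the L cells above, so it is W.
From (9,3), the L positions reachable in one move are: (6,3), (9,2), (8,2). Any move reaching one of these is winning.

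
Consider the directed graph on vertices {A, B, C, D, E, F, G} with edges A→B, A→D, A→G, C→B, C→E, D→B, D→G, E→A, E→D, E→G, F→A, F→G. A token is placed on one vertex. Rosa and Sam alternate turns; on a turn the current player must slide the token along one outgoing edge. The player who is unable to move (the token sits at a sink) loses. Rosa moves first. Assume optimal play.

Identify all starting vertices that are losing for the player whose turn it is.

B, G

Classify positions by backward induction: terminal positions (no move available) are L. From any other position, the mover wins iff some move reaches an L.
Every edge goes from a vertex to one that appears earlier in the order G, B, D, A, E, F, C, so processing vertices in that order labels each vertex after all of its successors.
G: no outgoing edge → L
B: no outgoing edge → L
D: can move to B, which is L ⇒ W
A: can move to B, which is L ⇒ W
E: can move to G, which is L ⇒ W
F: can move to G, which is L ⇒ W
C: can move to B, which is L ⇒ W
Reading off the rows marked L gives the requested list; there are 2 such vertices.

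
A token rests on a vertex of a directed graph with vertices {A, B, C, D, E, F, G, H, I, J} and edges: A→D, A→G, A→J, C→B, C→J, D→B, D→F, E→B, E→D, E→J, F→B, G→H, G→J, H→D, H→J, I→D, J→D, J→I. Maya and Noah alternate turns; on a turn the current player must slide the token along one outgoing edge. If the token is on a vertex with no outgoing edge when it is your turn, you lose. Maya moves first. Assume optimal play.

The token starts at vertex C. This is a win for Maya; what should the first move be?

Compute win/loss labels from the base case upward. A position with no move is L. Any other position is W if it can reach an L in one move, else L.
Every edge goes from a vertex to one that appears earlier in the order B, F, D, I, J, H, E, C, G, A, so processing vertices in that order labels each vertex after all of its successors.
B: no outgoing edge → L
F: reaches L-position B → W
D: reaches L-position B → W
I: only reaches D(W), which is W → L
J: reaches L-position I → W
H: only reaches J(W), D(W), all W → L
E: reaches L-position B → W
C: reaches L-position B → W
G: reaches L-position H → W
A: only reaches G(W), J(W), D(W), all W → L
From C, the L positions reachable in one move are: B.

Move to B.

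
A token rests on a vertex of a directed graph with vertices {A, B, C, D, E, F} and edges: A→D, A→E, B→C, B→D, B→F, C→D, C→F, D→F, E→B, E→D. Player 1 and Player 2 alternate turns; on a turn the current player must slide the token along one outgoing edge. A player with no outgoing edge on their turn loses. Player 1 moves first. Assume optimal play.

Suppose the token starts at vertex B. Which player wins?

Classify positions by backward induction: terminal positions (no move available) are L. From any other position, the mover wins iff some move reaches an L.
Every edge goes from a vertex to one that appears earlier in the order F, D, C, B, E, A, so processing vertices in that order labels each vertex after all of its successors.
F: no outgoing edge → L
D: →F(L), so W
C: →F(L), so W
B: →F(L), so W
E: →B(W), D(W) — all W, so L
A: →E(L), so W
The starting position B is W: Player 1 should move to F, handing over an L position.

Player 1 wins.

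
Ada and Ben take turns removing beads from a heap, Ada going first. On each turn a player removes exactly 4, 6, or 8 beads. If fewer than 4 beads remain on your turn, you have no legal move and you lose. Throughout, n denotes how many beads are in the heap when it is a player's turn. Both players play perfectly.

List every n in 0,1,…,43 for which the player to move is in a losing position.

Compute win/loss labels from the base case upward. A position with no move is L. Any other position is W if it can reach an L in one move, else L.
n=0: no move → L
n=1: no move → L
n=2: no move → L
n=3: no move → L
n=4: →0(L), so W
n=5: →1(L), so W
n=6: →2(L), so W
n=7: →3(L), so W
n=8: →2(L), so W
n=9: →3(L), so W
n=10: →2(L), so W
n=11: →3(L), so W
n=12: →8(W), 6(W), 4(W) — all W, so L
n=13: →9(W), 7(W), 5(W) — all W, so L
n=14: →10(W), 8(W), 6(W) — all W, so L
n=15: →11(W), 9(W), 7(W) — all W, so L
n=16: →12(L), so W
n=17: →13(L), so W
n=18: →14(L), so W
n=19: →15(L), so W
n=20: →14(L), so W
n=21: →15(L), so W
n=22: →14(L), so W
n=23: →15(L), so W
n=24: →20(W), 18(W), 16(W) — all W, so L
n=25: →21(W), 19(W), 17(W) — all W, so L
n=26: →22(W), 20(W), 18(W) — all W, so L
n=27: →23(W), 21(W), 19(W) — all W, so L
n=28: →24(L), so W
n=29: →25(L), so W
n=30: →26(L), so W
n=31: →27(L), so W
n=32: →26(L), so W
n=33: →27(L), so W
n=34: →26(L), so W
n=35: →27(L), so W
n=36: →32(W), 30(W), 28(W) — all W, so L
n=37: →33(W), 31(W), 29(W) — all W, so L
n=38: →34(W), 32(W), 30(W) — all W, so L
n=39: →35(W), 33(W), 31(W) — all W, so L
n=40: →36(L), so W
n=41: →37(L), so W
n=42: →38(L), so W
n=43: →39(L), so W
Reading off the rows marked L gives the requested list; there are 16 such values of n.

0, 1, 2, 3, 12, 13, 14, 15, 24, 25, 26, 27, 36, 37, 38, 39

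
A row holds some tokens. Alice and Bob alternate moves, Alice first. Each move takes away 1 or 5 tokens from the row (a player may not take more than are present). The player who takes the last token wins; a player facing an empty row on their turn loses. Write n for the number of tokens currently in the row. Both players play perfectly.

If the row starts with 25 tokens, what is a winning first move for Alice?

Remove 1, leaving 24.

Work bottom-up. With no move the player to move loses. Otherwise the position is W if at least one move leads to an L position for the opponent, and L if every move leads to a W.
n=0: no move → L
n=1: →0(L), so W
n=2: →1(W) only, which is W, so L
n=3: →2(L), so W
n=4: →3(W) only, which is W, so L
n=5: →4(L), so W
n=6: →5(W), 1(W) — all W, so L
n=7: →6(L), so W
n=8: →7(W), 3(W) — all W, so L
n=9: →8(L), so W
n=10: →9(W), 5(W) — all W, so L
n=11: →10(L), so W
n=12: →11(W), 7(W) — all W, so L
n=13: →12(L), so W
n=14: →13(W), 9(W) — all W, so L
n=15: →14(L), so W
n=16: →15(W), 11(W) — all W, so L
n=17: →16(L), so W
n=18: →17(W), 13(W) — all W, so L
n=19: →18(L), so W
n=20: →19(W), 15(W) — all W, so L
n=21: →20(L), so W
n=22: →21(W), 17(W) — all W, so L
n=23: →22(L), so W
n=24: →23(W), 19(W) — all W, so L
n=25: →24(L), so W
From 25, the L positions reachable in one move are: 24, 20. Any move reaching one of these is winning.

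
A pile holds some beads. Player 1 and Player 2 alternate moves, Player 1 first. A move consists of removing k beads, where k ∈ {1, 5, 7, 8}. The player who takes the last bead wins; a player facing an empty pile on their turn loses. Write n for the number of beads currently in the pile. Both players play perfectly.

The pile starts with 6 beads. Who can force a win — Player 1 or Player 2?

Positions with no move are L. A position that does have a move is losing for the player to move precisely when every available move leads to a winning position for the opponent. Fill in the labels:
n=0: no move → L
n=1: →0(L), so W
n=2: →1(W) only, which is W, so L
n=3: →2(L), so W
n=4: →3(W) only, which is W, so L
n=5: →4(L), so W
n=6: →5(W), 1(W) — all W, so L
Every move from 6 reaches a W position, so the mover loses.

Player 2 wins.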